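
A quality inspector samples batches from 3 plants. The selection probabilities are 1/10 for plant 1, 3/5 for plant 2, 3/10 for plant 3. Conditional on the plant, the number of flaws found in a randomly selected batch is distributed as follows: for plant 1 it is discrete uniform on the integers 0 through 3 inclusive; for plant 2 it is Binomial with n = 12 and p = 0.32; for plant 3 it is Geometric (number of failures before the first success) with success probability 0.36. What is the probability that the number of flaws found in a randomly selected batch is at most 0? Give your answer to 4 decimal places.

0.1389

Conditional on each plant, P(X ≤ 0): 1: 0.25; 2: 0.00977478; 3: 0.36.
By total probability, P(X ≤ 0) = 0.1·0.25 + 0.6·0.00977478 + 0.3·0.36 = 0.138865.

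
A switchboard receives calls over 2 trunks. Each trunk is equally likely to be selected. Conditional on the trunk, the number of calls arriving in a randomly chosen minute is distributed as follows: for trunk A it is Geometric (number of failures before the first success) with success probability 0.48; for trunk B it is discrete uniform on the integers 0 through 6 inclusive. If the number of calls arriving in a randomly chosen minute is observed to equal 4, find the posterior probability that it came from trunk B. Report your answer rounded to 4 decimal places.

0.8028

Likelihoods P(X=4 | ·): A: 0.0350958; B: 0.142857.
Posterior ∝ prior × likelihood. Numerator for B: 0.5·0.142857 = 0.0714286.
Normalizing constant: 0.5·0.0350958 + 0.5·0.142857 = 0.0889764.
P(B | observation) = 0.0714286 / 0.0889764 = 0.802781.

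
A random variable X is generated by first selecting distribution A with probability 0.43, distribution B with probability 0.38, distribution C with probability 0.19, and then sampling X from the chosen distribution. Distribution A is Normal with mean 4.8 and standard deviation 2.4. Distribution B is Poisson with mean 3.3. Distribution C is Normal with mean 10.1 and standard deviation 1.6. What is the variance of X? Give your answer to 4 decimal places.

10.2183

Per component, A: μ=4.8, E[X²]=28.8; B: μ=3.3, E[X²]=14.19; C: μ=10.1, E[X²]=104.57.
E[X] = 0.43·4.8 + 0.38·3.3 + 0.19·10.1 = 5.237.
E[X²] = 0.43·28.8 + 0.38·14.19 + 0.19·104.57 = 37.6445.
Var(X) = E[X²] − (E[X])² = 37.6445 − 27.4262 = 10.2183.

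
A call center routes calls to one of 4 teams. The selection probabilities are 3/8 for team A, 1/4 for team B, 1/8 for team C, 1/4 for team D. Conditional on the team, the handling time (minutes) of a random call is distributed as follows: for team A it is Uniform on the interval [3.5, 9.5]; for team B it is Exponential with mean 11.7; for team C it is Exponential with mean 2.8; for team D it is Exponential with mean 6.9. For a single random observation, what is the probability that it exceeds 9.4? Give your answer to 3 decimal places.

Conditional on each team, P(X > 9.4): A: 0.0166667; B: 0.447795; C: 0.0348346; D: 0.256066.
By total probability, P(X > 9.4) = 0.375·0.0166667 + 0.25·0.447795 + 0.125·0.0348346 + 0.25·0.256066 = 0.18657.

0.187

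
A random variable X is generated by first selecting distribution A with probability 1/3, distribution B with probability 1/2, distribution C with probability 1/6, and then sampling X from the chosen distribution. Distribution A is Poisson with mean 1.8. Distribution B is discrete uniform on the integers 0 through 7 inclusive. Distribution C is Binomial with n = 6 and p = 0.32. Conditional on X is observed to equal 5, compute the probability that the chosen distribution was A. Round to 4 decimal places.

Likelihoods P(X=5 | ·): A: 0.0260286; B: 0.125; C: 0.0136902.
Posterior ∝ prior × likelihood. Numerator for A: 0.333333·0.0260286 = 0.00867621.
Normalizing constant: 0.333333·0.0260286 + 0.5·0.125 + 0.166667·0.0136902 = 0.0734579.
P(A | observation) = 0.00867621 / 0.0734579 = 0.118111.

0.1181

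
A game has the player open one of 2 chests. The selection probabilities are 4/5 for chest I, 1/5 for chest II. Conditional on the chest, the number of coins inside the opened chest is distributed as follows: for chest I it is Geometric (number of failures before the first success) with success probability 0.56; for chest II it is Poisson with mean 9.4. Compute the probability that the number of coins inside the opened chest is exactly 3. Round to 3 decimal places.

0.040

Conditional on each chest, P(X = 3): I: 0.047703; II: 0.0114515.
By total probability, P(X = 3) = 0.8·0.047703 + 0.2·0.0114515 = 0.0404527.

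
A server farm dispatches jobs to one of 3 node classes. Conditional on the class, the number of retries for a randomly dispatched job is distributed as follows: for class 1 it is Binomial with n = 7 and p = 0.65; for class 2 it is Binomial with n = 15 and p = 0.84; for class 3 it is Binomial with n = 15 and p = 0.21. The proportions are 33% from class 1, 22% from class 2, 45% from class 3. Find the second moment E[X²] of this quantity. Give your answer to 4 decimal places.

For each component E[X²] = Var + (mean)², giving 1: 22.295; 2: 160.776; 3: 12.411.
Overall E[X²] = 0.33·22.295 + 0.22·160.776 + 0.45·12.411 = 48.313.

48.3130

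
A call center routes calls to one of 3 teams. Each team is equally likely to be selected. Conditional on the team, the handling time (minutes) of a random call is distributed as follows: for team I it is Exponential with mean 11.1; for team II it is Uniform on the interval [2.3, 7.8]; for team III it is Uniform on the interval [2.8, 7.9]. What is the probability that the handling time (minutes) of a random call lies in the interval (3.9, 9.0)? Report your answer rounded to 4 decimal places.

Conditional on each team, P(3.9 < X < 9.0): I: 0.259239; II: 0.709091; III: 0.784314.
By total probability, P(3.9 < X < 9.0) = 0.333333·0.259239 + 0.333333·0.709091 + 0.333333·0.784314 = 0.584215.

0.5842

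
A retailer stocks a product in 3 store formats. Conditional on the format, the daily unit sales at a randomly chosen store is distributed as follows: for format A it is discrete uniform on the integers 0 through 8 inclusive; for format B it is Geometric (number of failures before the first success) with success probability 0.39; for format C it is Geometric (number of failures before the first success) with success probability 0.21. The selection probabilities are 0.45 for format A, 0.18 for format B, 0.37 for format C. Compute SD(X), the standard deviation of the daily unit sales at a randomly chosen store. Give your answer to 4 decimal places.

3.3409

Per component, A: μ=4, E[X²]=22.6667; B: μ=1.5641, E[X²]=6.45694; C: μ=3.7619, E[X²]=32.0658.
E[X] = 0.45·4 + 0.18·1.5641 + 0.37·3.7619 = 3.47344.
E[X²] = 0.45·22.6667 + 0.18·6.45694 + 0.37·32.0658 = 23.2266.
Var(X) = E[X²] − (E[X])² = 23.2266 − 12.0648 = 11.1618.
SD(X) = √11.1618 = 3.34092.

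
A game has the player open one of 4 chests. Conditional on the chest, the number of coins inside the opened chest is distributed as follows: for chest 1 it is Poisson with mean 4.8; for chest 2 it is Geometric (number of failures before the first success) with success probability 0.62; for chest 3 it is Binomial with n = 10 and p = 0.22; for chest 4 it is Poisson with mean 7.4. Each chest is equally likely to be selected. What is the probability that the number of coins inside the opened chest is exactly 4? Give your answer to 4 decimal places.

0.0955

Conditional on each chest, P(X = 4): 1: 0.182029; 2: 0.0129278; 3: 0.110784; 4: 0.0763724.
By total probability, P(X = 4) = 0.25·0.182029 + 0.25·0.0129278 + 0.25·0.110784 + 0.25·0.0763724 = 0.0955283.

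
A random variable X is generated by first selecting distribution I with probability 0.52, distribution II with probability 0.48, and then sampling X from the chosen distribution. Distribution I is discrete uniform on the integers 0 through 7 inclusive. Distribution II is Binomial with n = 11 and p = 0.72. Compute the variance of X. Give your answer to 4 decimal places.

Per component, I: μ=3.5, E[X²]=17.5; II: μ=7.92, E[X²]=64.944.
E[X] = 0.52·3.5 + 0.48·7.92 = 5.6216.
E[X²] = 0.52·17.5 + 0.48·64.944 = 40.2731.
Var(X) = E[X²] − (E[X])² = 40.2731 − 31.6024 = 8.67073.

8.6707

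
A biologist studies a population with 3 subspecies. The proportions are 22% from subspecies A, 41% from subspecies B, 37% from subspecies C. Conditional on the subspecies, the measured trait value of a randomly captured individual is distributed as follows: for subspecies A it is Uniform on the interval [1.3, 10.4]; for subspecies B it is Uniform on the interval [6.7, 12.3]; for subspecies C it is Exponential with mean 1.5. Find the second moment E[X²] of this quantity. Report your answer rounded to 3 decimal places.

48.786

For each component E[X²] = Var + (mean)², giving A: 41.1233; B: 92.8633; C: 4.5.
Overall E[X²] = 0.22·41.1233 + 0.41·92.8633 + 0.37·4.5 = 48.7861.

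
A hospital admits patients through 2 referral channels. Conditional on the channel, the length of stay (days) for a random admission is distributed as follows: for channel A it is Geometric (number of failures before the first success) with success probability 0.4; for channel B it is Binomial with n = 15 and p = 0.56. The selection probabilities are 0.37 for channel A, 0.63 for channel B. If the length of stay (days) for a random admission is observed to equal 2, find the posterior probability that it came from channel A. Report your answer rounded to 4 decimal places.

Likelihoods P(X=2 | ·): A: 0.144; B: 0.000762869.
Posterior ∝ prior × likelihood. Numerator for A: 0.37·0.144 = 0.05328.
Normalizing constant: 0.37·0.144 + 0.63·0.000762869 = 0.0537606.
P(A | observation) = 0.05328 / 0.0537606 = 0.99106.

0.9911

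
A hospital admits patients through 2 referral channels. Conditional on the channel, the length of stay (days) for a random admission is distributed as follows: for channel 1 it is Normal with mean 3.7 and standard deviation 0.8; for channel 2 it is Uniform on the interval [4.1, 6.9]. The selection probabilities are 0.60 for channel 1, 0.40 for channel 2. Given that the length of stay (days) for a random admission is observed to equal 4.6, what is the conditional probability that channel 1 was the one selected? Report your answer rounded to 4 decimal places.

Likelihoods f(4.6 | ·): 1: 0.264846; 2: 0.357143.
Posterior ∝ prior × likelihood. Numerator for 1: 0.6·0.264846 = 0.158907.
Normalizing constant: 0.6·0.264846 + 0.4·0.357143 = 0.301765.
P(1 | observation) = 0.158907 / 0.301765 = 0.526594.

0.5266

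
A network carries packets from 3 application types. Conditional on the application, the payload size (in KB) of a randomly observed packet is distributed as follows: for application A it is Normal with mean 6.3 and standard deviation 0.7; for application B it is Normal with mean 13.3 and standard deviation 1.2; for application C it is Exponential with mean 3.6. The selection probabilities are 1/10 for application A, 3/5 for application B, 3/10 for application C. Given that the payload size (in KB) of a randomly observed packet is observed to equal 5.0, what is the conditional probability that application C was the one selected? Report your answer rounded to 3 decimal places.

0.672

Likelihoods f(5.0 | ·): A: 0.101596; B: 1.35939e-11; C: 0.0692645.
Posterior ∝ prior × likelihood. Numerator for C: 0.3·0.0692645 = 0.0207794.
Normalizing constant: 0.1·0.101596 + 0.6·1.35939e-11 + 0.3·0.0692645 = 0.0309389.
P(C | observation) = 0.0207794 / 0.0309389 = 0.671625.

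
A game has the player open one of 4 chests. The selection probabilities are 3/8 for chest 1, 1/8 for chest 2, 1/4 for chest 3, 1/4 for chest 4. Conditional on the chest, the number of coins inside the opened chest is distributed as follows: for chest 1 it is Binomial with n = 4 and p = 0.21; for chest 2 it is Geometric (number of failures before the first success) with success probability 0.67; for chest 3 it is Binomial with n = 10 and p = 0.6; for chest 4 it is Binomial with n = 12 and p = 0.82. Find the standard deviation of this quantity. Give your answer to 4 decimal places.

4.0099

Per component, 1: μ=0.84, E[X²]=1.3692; 2: μ=0.492537, E[X²]=0.977723; 3: μ=6, E[X²]=38.4; 4: μ=9.84, E[X²]=98.5968.
E[X] = 0.375·0.84 + 0.125·0.492537 + 0.25·6 + 0.25·9.84 = 4.33657.
E[X²] = 0.375·1.3692 + 0.125·0.977723 + 0.25·38.4 + 0.25·98.5968 = 34.8849.
Var(X) = E[X²] − (E[X])² = 34.8849 − 18.8058 = 16.0791.
SD(X) = √16.0791 = 4.00987.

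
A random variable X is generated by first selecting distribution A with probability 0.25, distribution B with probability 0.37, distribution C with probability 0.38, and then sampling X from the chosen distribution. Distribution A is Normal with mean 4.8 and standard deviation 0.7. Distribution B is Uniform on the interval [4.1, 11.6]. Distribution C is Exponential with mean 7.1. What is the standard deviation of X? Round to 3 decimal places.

Per component, A: μ=4.8, E[X²]=23.53; B: μ=7.85, E[X²]=66.31; C: μ=7.1, E[X²]=100.82.
E[X] = 0.25·4.8 + 0.37·7.85 + 0.38·7.1 = 6.8025.
E[X²] = 0.25·23.53 + 0.37·66.31 + 0.38·100.82 = 68.7288.
Var(X) = E[X²] − (E[X])² = 68.7288 − 46.274 = 22.4548.
SD(X) = √22.4548 = 4.73865.

4.739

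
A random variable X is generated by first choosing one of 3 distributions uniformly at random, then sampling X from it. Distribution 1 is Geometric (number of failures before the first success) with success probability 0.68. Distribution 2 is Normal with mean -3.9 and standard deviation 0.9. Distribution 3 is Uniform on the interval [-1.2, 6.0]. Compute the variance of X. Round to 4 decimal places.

Per component, 1: μ=0.470588, E[X²]=0.913495; 2: μ=-3.9, E[X²]=16.02; 3: μ=2.4, E[X²]=10.08.
E[X] = 0.333333·0.470588 + 0.333333·-3.9 + 0.333333·2.4 = -0.343137.
E[X²] = 0.333333·0.913495 + 0.333333·16.02 + 0.333333·10.08 = 9.0045.
Var(X) = E[X²] − (E[X])² = 9.0045 − 0.117743 = 8.88676.

8.8868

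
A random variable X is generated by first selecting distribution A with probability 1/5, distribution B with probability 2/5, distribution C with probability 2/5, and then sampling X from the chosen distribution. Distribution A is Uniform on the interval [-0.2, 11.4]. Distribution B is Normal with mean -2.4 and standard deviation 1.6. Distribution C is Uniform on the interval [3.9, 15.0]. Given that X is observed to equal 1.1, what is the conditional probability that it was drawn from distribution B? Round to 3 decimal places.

0.346

Likelihoods f(1.1 | ·): A: 0.0862069; B: 0.022788; C: 0.
Posterior ∝ prior × likelihood. Numerator for B: 0.4·0.022788 = 0.00911521.
Normalizing constant: 0.2·0.0862069 + 0.4·0.022788 + 0.4·0 = 0.0263566.
P(B | observation) = 0.00911521 / 0.0263566 = 0.345842.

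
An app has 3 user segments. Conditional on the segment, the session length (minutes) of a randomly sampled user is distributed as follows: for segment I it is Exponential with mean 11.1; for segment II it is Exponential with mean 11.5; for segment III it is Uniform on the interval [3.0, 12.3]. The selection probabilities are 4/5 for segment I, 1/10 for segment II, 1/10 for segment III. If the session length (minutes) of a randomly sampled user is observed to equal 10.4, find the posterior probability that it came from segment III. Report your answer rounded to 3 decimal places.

Likelihoods f(10.4 | ·): I: 0.0352997; II: 0.0352005; III: 0.107527.
Posterior ∝ prior × likelihood. Numerator for III: 0.1·0.107527 = 0.0107527.
Normalizing constant: 0.8·0.0352997 + 0.1·0.0352005 + 0.1·0.107527 = 0.0425125.
P(III | observation) = 0.0107527 / 0.0425125 = 0.25293.

0.253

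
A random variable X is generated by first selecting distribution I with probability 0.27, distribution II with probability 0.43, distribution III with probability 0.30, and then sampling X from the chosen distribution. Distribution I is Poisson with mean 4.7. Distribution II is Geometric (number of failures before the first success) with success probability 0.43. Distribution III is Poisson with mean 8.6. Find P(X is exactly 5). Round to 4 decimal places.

Conditional on each component, P(X = 5): I: 0.17383; II: 0.0258728; III: 0.0721736.
By total probability, P(X = 5) = 0.27·0.17383 + 0.43·0.0258728 + 0.3·0.0721736 = 0.0797114.

0.0797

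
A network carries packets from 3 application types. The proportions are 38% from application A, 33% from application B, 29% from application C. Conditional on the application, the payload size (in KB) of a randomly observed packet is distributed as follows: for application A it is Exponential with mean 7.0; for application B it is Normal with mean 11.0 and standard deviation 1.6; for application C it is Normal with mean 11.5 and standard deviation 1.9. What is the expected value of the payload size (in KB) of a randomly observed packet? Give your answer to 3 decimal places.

9.625

Component means — A: 7; B: 11; C: 11.5.
E[X] = 0.38·7 + 0.33·11 + 0.29·11.5 = 9.625.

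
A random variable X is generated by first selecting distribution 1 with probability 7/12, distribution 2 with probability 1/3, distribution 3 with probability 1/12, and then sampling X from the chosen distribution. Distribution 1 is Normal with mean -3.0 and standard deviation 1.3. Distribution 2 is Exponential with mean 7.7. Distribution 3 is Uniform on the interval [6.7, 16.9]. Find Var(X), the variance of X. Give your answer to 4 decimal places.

54.8483

Per component, 1: μ=-3, E[X²]=10.69; 2: μ=7.7, E[X²]=118.58; 3: μ=11.8, E[X²]=147.91.
E[X] = 0.583333·-3 + 0.333333·7.7 + 0.0833333·11.8 = 1.8.
E[X²] = 0.583333·10.69 + 0.333333·118.58 + 0.0833333·147.91 = 58.0883.
Var(X) = E[X²] − (E[X])² = 58.0883 − 3.24 = 54.8483.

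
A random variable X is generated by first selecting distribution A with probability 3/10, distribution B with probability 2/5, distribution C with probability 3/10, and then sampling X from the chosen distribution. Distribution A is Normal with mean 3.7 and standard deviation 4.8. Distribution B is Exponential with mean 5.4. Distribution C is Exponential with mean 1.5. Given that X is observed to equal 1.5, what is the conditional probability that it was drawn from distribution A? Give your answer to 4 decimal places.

Likelihoods f(1.5 | ·): A: 0.0748261; B: 0.140271; C: 0.245253.
Posterior ∝ prior × likelihood. Numerator for A: 0.3·0.0748261 = 0.0224478.
Normalizing constant: 0.3·0.0748261 + 0.4·0.140271 + 0.3·0.245253 = 0.152132.
P(A | observation) = 0.0224478 / 0.152132 = 0.147555.

0.1476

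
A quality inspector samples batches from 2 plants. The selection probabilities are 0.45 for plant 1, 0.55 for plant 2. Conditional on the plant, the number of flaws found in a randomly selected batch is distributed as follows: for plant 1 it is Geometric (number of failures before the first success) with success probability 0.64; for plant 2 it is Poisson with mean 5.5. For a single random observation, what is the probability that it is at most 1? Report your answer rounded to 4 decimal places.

0.4063

Conditional on each plant, P(X ≤ 1): 1: 0.8704; 2: 0.026564.
By total probability, P(X ≤ 1) = 0.45·0.8704 + 0.55·0.026564 = 0.40629.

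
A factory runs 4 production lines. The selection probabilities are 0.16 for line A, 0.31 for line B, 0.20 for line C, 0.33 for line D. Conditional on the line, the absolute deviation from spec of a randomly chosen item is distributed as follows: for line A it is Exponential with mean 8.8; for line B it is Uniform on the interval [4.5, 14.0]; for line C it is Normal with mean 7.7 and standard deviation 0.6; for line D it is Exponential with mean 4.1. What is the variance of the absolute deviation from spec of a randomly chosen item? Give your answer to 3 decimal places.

Per component, A: μ=8.8, E[X²]=154.88; B: μ=9.25, E[X²]=93.0833; C: μ=7.7, E[X²]=59.65; D: μ=4.1, E[X²]=33.62.
E[X] = 0.16·8.8 + 0.31·9.25 + 0.2·7.7 + 0.33·4.1 = 7.1685.
E[X²] = 0.16·154.88 + 0.31·93.0833 + 0.2·59.65 + 0.33·33.62 = 76.6612.
Var(X) = E[X²] − (E[X])² = 76.6612 − 51.3874 = 25.2738.

25.274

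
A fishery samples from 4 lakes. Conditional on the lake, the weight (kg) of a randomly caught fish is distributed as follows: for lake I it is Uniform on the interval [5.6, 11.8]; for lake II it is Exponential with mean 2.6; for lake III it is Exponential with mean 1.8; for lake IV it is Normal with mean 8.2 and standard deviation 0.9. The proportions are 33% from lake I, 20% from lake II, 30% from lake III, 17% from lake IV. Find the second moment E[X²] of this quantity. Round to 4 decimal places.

42.2513

For each component E[X²] = Var + (mean)², giving I: 78.8933; II: 13.52; III: 6.48; IV: 68.05.
Overall E[X²] = 0.33·78.8933 + 0.2·13.52 + 0.3·6.48 + 0.17·68.05 = 42.2513.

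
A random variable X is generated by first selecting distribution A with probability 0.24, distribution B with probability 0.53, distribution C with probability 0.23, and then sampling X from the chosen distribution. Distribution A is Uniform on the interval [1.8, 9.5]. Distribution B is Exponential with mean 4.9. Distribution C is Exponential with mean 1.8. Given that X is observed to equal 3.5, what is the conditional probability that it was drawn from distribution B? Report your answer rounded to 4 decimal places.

Likelihoods f(3.5 | ·): A: 0.12987; B: 0.0999065; C: 0.0794815.
Posterior ∝ prior × likelihood. Numerator for B: 0.53·0.0999065 = 0.0529504.
Normalizing constant: 0.24·0.12987 + 0.53·0.0999065 + 0.23·0.0794815 = 0.1024.
P(B | observation) = 0.0529504 / 0.1024 = 0.517094.

0.5171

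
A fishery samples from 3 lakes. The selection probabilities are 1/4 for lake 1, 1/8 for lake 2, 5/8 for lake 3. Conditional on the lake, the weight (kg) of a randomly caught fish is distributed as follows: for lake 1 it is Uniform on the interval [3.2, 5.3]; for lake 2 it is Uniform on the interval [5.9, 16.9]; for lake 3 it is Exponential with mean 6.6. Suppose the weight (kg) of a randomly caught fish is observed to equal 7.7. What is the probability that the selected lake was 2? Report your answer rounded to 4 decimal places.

0.2782

Likelihoods f(7.7 | ·): 1: 0; 2: 0.0909091; 3: 0.0471823.
Posterior ∝ prior × likelihood. Numerator for 2: 0.125·0.0909091 = 0.0113636.
Normalizing constant: 0.25·0 + 0.125·0.0909091 + 0.625·0.0471823 = 0.0408526.
P(2 | observation) = 0.0113636 / 0.0408526 = 0.278162.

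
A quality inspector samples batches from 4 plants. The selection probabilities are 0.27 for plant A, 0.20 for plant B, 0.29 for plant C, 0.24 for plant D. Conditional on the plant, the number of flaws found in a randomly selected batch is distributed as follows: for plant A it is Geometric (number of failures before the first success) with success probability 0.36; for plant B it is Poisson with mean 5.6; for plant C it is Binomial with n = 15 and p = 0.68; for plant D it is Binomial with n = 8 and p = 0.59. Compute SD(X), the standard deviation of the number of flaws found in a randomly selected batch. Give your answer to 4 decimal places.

Per component, A: μ=1.77778, E[X²]=8.09877; B: μ=5.6, E[X²]=36.96; C: μ=10.2, E[X²]=107.304; D: μ=4.72, E[X²]=24.2136.
E[X] = 0.27·1.77778 + 0.2·5.6 + 0.29·10.2 + 0.24·4.72 = 5.6908.
E[X²] = 0.27·8.09877 + 0.2·36.96 + 0.29·107.304 + 0.24·24.2136 = 46.5081.
Var(X) = E[X²] − (E[X])² = 46.5081 − 32.3852 = 14.1229.
SD(X) = √14.1229 = 3.75804.

3.7580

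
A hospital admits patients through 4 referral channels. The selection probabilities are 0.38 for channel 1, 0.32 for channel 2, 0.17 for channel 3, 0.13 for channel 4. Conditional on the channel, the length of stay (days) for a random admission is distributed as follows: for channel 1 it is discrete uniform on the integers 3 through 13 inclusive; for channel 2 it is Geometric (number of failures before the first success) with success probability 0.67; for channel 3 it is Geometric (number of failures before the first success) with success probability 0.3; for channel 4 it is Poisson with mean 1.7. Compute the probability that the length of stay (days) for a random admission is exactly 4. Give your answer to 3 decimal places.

Conditional on each channel, P(X = 4): 1: 0.0909091; 2: 0.00794567; 3: 0.07203; 4: 0.0635746.
By total probability, P(X = 4) = 0.38·0.0909091 + 0.32·0.00794567 + 0.17·0.07203 + 0.13·0.0635746 = 0.0575979.

0.058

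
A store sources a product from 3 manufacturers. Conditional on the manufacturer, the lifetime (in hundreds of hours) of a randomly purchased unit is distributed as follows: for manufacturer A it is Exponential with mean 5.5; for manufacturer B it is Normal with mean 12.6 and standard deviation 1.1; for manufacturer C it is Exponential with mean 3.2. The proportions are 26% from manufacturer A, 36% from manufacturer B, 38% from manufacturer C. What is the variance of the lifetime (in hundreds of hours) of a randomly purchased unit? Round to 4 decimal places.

29.5205

Per component, A: μ=5.5, E[X²]=60.5; B: μ=12.6, E[X²]=159.97; C: μ=3.2, E[X²]=20.48.
E[X] = 0.26·5.5 + 0.36·12.6 + 0.38·3.2 = 7.182.
E[X²] = 0.26·60.5 + 0.36·159.97 + 0.38·20.48 = 81.1016.
Var(X) = E[X²] − (E[X])² = 81.1016 − 51.5811 = 29.5205.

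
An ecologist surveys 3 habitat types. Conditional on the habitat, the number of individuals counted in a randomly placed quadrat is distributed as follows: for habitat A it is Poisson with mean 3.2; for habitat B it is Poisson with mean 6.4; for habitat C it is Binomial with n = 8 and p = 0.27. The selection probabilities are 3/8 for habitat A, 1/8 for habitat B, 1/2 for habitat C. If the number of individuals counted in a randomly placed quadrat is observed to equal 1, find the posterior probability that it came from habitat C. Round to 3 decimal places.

Likelihoods P(X=1 | ·): A: 0.130439; B: 0.010634; C: 0.238624.
Posterior ∝ prior × likelihood. Numerator for C: 0.5·0.238624 = 0.119312.
Normalizing constant: 0.375·0.130439 + 0.125·0.010634 + 0.5·0.238624 = 0.169556.
P(C | observation) = 0.119312 / 0.169556 = 0.703673.

0.704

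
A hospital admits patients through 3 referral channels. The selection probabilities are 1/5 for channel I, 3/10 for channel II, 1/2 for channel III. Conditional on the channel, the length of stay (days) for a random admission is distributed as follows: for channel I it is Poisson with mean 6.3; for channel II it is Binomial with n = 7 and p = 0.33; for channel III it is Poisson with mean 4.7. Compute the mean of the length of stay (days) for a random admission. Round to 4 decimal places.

4.3030

Component means — I: 6.3; II: 2.31; III: 4.7.
E[X] = 0.2·6.3 + 0.3·2.31 + 0.5·4.7 = 4.303.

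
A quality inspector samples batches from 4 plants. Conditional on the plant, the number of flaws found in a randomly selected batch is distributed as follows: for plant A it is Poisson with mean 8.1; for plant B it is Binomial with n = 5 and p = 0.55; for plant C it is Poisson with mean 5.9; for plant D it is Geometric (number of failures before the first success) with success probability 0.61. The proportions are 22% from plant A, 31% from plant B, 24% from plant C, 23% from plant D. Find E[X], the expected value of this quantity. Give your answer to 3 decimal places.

4.198

Component means — A: 8.1; B: 2.75; C: 5.9; D: 0.639344.
E[X] = 0.22·8.1 + 0.31·2.75 + 0.24·5.9 + 0.23·0.639344 = 4.19755.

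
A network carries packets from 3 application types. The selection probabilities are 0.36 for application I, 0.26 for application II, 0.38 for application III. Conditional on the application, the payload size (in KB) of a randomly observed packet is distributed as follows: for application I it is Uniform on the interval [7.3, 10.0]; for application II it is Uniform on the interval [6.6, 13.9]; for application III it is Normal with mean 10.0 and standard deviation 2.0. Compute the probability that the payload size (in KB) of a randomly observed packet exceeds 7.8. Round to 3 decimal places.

Conditional on each application, P(X > 7.8): I: 0.814815; II: 0.835616; III: 0.864334.
By total probability, P(X > 7.8) = 0.36·0.814815 + 0.26·0.835616 + 0.38·0.864334 = 0.839041.

0.839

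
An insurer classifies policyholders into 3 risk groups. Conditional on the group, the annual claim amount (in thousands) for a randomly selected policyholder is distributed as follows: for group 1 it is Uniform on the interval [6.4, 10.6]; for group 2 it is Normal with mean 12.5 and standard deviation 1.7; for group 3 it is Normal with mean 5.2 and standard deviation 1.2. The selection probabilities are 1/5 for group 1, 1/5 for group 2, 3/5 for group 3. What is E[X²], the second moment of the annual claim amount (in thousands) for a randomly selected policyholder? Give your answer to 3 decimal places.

63.660

For each component E[X²] = Var + (mean)², giving 1: 73.72; 2: 159.14; 3: 28.48.
Overall E[X²] = 0.2·73.72 + 0.2·159.14 + 0.6·28.48 = 63.66.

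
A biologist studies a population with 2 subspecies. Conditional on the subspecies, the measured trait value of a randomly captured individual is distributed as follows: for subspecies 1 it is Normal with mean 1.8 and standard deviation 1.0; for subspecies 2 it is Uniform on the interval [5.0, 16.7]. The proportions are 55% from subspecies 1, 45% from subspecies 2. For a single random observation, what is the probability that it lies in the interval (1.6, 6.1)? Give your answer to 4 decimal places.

0.3609

Conditional on each subspecies, P(1.6 < X < 6.1): 1: 0.579251; 2: 0.0940171.
By total probability, P(1.6 < X < 6.1) = 0.55·0.579251 + 0.45·0.0940171 = 0.360896.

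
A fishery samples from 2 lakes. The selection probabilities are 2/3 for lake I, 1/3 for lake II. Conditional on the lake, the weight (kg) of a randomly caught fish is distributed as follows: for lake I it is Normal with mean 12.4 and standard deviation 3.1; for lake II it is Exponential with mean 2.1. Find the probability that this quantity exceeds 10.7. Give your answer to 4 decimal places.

0.4742

Conditional on each lake, P(X > 10.7): I: 0.708287; II: 0.00612585.
By total probability, P(X > 10.7) = 0.666667·0.708287 + 0.333333·0.00612585 = 0.474233.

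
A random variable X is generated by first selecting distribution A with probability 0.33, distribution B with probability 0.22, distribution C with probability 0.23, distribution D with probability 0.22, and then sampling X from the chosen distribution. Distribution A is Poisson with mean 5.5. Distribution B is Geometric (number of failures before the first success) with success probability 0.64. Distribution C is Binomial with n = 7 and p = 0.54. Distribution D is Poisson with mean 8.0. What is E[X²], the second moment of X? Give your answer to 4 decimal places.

For each component E[X²] = Var + (mean)², giving A: 35.75; B: 1.19531; C: 16.0272; D: 72.
Overall E[X²] = 0.33·35.75 + 0.22·1.19531 + 0.23·16.0272 + 0.22·72 = 31.5867.

31.5867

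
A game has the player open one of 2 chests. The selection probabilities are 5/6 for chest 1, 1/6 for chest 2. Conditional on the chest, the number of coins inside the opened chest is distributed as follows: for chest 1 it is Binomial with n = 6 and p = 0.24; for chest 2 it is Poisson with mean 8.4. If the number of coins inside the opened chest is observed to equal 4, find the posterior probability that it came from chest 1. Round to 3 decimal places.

Likelihoods P(X=4 | ·): 1: 0.0287451; 2: 0.0466479.
Posterior ∝ prior × likelihood. Numerator for 1: 0.833333·0.0287451 = 0.0239542.
Normalizing constant: 0.833333·0.0287451 + 0.166667·0.0466479 = 0.0317289.
P(1 | observation) = 0.0239542 / 0.0317289 = 0.754966.

0.755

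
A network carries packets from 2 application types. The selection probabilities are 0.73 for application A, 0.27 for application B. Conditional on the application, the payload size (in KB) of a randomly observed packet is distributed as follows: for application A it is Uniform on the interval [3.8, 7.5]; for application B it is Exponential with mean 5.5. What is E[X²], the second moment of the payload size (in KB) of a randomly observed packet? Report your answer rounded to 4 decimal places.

40.4712

For each component E[X²] = Var + (mean)², giving A: 33.0633; B: 60.5.
Overall E[X²] = 0.73·33.0633 + 0.27·60.5 = 40.4712.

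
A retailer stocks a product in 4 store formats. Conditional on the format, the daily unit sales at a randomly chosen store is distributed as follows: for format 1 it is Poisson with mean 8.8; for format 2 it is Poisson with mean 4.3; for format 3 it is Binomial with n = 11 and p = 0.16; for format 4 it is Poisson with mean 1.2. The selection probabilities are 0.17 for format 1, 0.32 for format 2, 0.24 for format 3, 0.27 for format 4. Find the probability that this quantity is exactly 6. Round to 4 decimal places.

0.0558

Conditional on each format, P(X = 6): 1: 0.0972237; 2: 0.119127; 3: 0.00324159; 4: 0.00124911.
By total probability, P(X = 6) = 0.17·0.0972237 + 0.32·0.119127 + 0.24·0.00324159 + 0.27·0.00124911 = 0.0557641.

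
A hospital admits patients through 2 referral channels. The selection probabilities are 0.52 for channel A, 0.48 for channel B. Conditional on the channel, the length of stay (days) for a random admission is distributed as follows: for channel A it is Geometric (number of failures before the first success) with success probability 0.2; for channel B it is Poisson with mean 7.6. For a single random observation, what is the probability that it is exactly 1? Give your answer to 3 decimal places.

0.085

Conditional on each channel, P(X = 1): A: 0.16; B: 0.00380343.
By total probability, P(X = 1) = 0.52·0.16 + 0.48·0.00380343 = 0.0850256.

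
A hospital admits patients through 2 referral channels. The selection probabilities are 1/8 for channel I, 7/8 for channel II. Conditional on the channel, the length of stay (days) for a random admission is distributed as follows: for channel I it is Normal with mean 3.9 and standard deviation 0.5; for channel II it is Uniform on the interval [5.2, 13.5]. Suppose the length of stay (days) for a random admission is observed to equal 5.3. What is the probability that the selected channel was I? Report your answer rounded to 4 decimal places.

0.0184

Likelihoods f(5.3 | ·): I: 0.0158309; II: 0.120482.
Posterior ∝ prior × likelihood. Numerator for I: 0.125·0.0158309 = 0.00197886.
Normalizing constant: 0.125·0.0158309 + 0.875·0.120482 = 0.107401.
P(I | observation) = 0.00197886 / 0.107401 = 0.0184251.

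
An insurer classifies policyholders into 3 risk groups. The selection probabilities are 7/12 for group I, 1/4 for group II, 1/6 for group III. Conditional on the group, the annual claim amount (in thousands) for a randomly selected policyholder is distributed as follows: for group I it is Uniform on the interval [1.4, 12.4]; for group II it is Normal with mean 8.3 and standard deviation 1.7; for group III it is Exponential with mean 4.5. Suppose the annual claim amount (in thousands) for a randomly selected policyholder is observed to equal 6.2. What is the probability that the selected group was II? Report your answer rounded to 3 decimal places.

Likelihoods f(6.2 | ·): I: 0.0909091; II: 0.109422; III: 0.0560307.
Posterior ∝ prior × likelihood. Numerator for II: 0.25·0.109422 = 0.0273555.
Normalizing constant: 0.583333·0.0909091 + 0.25·0.109422 + 0.166667·0.0560307 = 0.0897243.
P(II | observation) = 0.0273555 / 0.0897243 = 0.304884.

0.305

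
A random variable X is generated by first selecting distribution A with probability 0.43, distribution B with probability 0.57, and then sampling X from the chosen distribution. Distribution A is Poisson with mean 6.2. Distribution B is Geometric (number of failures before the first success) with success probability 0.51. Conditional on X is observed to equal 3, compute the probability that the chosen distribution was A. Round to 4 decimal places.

0.5034

Likelihoods P(X=3 | ·): A: 0.0806117; B: 0.060001.
Posterior ∝ prior × likelihood. Numerator for A: 0.43·0.0806117 = 0.034663.
Normalizing constant: 0.43·0.0806117 + 0.57·0.060001 = 0.0688636.
P(A | observation) = 0.034663 / 0.0688636 = 0.503358.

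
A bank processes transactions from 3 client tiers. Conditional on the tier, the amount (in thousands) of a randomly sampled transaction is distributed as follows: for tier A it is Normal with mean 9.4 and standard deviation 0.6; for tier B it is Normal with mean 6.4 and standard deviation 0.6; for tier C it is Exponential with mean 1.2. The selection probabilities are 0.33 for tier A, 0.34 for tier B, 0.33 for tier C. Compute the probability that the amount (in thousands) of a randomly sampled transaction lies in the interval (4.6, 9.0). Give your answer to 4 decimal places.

Conditional on each tier, P(4.6 < X < 9.0): A: 0.252493; B: 0.998643; C: 0.0210843.
By total probability, P(4.6 < X < 9.0) = 0.33·0.252493 + 0.34·0.998643 + 0.33·0.0210843 = 0.429819.

0.4298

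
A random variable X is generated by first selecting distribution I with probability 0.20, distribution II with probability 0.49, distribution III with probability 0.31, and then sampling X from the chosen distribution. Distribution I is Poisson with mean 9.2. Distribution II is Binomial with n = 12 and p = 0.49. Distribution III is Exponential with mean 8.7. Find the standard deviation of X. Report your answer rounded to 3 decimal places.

5.392

Per component, I: μ=9.2, E[X²]=93.84; II: μ=5.88, E[X²]=37.5732; III: μ=8.7, E[X²]=151.38.
E[X] = 0.2·9.2 + 0.49·5.88 + 0.31·8.7 = 7.4182.
E[X²] = 0.2·93.84 + 0.49·37.5732 + 0.31·151.38 = 84.1067.
Var(X) = E[X²] − (E[X])² = 84.1067 − 55.0297 = 29.077.
SD(X) = √29.077 = 5.39231.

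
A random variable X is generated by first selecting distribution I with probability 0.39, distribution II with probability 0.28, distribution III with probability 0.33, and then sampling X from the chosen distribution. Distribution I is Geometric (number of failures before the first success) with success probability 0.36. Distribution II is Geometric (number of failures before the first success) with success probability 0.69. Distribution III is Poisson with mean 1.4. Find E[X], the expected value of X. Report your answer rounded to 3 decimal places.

1.281

Component means — I: 1.77778; II: 0.449275; III: 1.4.
E[X] = 0.39·1.77778 + 0.28·0.449275 + 0.33·1.4 = 1.28113.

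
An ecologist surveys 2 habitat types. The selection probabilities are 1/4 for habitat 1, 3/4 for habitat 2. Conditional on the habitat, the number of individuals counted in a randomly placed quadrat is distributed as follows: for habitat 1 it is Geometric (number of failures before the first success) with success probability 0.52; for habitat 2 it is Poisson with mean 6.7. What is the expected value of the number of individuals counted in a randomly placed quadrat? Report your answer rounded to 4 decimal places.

5.2558

Component means — 1: 0.923077; 2: 6.7.
E[X] = 0.25·0.923077 + 0.75·6.7 = 5.25577.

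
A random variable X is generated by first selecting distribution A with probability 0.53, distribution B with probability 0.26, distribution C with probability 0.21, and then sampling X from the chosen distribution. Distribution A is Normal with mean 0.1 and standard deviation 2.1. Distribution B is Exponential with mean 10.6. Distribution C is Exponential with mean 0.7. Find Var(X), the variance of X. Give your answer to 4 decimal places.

Per component, A: μ=0.1, E[X²]=4.42; B: μ=10.6, E[X²]=224.72; C: μ=0.7, E[X²]=0.98.
E[X] = 0.53·0.1 + 0.26·10.6 + 0.21·0.7 = 2.956.
E[X²] = 0.53·4.42 + 0.26·224.72 + 0.21·0.98 = 60.9756.
Var(X) = E[X²] − (E[X])² = 60.9756 − 8.73794 = 52.2377.

52.2377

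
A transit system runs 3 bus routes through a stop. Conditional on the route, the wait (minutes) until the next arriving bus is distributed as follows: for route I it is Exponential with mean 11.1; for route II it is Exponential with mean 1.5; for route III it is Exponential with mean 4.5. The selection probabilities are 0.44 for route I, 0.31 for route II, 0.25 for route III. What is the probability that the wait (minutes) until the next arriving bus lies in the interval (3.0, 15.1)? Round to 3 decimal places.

0.384

Conditional on each route, P(3.0 < X < 15.1): I: 0.506605; II: 0.135293; III: 0.478527.
By total probability, P(3.0 < X < 15.1) = 0.44·0.506605 + 0.31·0.135293 + 0.25·0.478527 = 0.384479.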